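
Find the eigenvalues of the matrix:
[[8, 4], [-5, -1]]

Characteristic equation: det(A - λI) = 0
λ² - (trace)λ + (det) = 0
trace = 8 + -1 = 7, det = (8)(-1) - (4)(-5) = 12
λ² - (7)λ + (12) = 0
λ = (7 ± √((7)² - 4·(12))) / 2 = (7 ± √1) / 2
Solving: λ = 3, 4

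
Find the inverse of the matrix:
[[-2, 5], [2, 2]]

For [[a,b],[c,d]], inverse = (1/det)·[[d,-b],[-c,a]]
det = (-2)(2) - (5)(2) = -4 - 10 = -14
Inverse = (1/-14)·[[2, -5], [-2, -2]]
= [[-1/7, 5/14], [1/7, 1/7]]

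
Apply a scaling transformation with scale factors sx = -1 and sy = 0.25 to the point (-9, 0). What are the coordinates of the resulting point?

Scaling matrix:
[[-1, 0], [0, 0.25]]
Result: (-9 × -1, 0 × 0.25) = (9, 0)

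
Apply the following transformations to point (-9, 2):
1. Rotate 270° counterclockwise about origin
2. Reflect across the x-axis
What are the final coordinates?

Step 1: Rotate 270° → (2, 9)
Step 2: Reflect across x-axis → (2, -9)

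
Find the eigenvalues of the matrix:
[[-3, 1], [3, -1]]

Characteristic equation: det(A - λI) = 0
λ² - (trace)λ + (det) = 0
trace = -3 + -1 = -4, det = (-3)(-1) - (1)(3) = 0
λ² - (-4)λ + (0) = 0
λ = (-4 ± √((-4)² - 4·(0))) / 2 = (-4 ± √16) / 2
Solving: λ = -4, 0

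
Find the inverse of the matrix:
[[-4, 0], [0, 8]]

For [[a,b],[c,d]], inverse = (1/det)·[[d,-b],[-c,a]]
det = (-4)(8) - (0)(0) = -32 - 0 = -32
Inverse = (1/-32)·[[8, 0], [0, -4]]
= [[-1/4, 0], [0, 1/8]]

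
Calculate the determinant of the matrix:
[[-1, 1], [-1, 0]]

For a 2×2 matrix [[a, b], [c, d]], det = ad - bc
det = (-1)(0) - (1)(-1) = 0 - -1 = 1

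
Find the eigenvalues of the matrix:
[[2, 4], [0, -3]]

Characteristic equation: det(A - λI) = 0
λ² - (trace)λ + (det) = 0
trace = 2 + -3 = -1, det = (2)(-3) - (4)(0) = -6
λ² - (-1)λ + (-6) = 0
λ = (-1 ± √((-1)² - 4·(-6))) / 2 = (-1 ± √25) / 2
Solving: λ = -3, 2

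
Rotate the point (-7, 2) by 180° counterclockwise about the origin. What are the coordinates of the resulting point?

Rotation matrix for 180°: [[cos 180°, -sin 180°], [sin 180°, cos 180°]] = [[-1, 0], [0, -1]]
[[-1, 0], [0, -1]] × [-7, 2]ᵀ = [7, -2]ᵀ
Result: (7, -2)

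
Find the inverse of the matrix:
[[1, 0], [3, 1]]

For [[a,b],[c,d]], inverse = (1/det)·[[d,-b],[-c,a]]
det = (1)(1) - (0)(3) = 1 - 0 = 1
Inverse = [[1, 0], [-3, 1]]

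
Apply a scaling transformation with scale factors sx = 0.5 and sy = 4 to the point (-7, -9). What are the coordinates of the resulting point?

Scaling matrix:
[[0.50, 0], [0, 4]]
Result: (-7 × 0.5, -9 × 4) = (-3.5, -36)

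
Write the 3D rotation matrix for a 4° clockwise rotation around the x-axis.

Rotation matrix for clockwise 4° around x-axis:
A clockwise rotation by 4° is a counterclockwise rotation by -4°.
cos(-4°) = 0.9976, sin(-4°) = -0.0698
Result: [[1, 0, 0], [0, 0.9976, 0.0698], [0, -0.0698, 0.9976]]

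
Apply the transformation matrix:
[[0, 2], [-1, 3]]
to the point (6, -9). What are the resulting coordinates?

Matrix multiplication:
[[0, 2], [-1, 3]] × [6, -9]ᵀ
= [(0)(6) + (2)(-9), (-1)(6) + (3)(-9)]ᵀ
= [-18, -33]ᵀ
Result: (-18, -33)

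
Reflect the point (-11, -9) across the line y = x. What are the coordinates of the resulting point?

Reflection across line y = x: (-11, -9) → (-9, -11)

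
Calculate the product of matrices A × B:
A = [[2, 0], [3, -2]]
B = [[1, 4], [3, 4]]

Matrix multiplication:
C[0][0] = 2×1 + 0×3 = 2
C[0][1] = 2×4 + 0×4 = 8
C[1][0] = 3×1 + -2×3 = -3
C[1][1] = 3×4 + -2×4 = 4
Result: [[2, 8], [-3, 4]]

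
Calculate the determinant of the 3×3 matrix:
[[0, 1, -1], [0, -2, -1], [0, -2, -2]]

Expansion along first row:
det = 0·det([[-2,-1],[-2,-2]]) - 1·det([[0,-1],[0,-2]]) + -1·det([[0,-2],[0,-2]])
    = 0·(-2·-2 - -1·-2) - 1·(0·-2 - -1·0) + -1·(0·-2 - -2·0)
    = 0·2 - 1·0 + -1·0
    = 0 + 0 + 0 = 0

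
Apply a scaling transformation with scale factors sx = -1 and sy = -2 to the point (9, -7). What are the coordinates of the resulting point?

Scaling matrix:
[[-1, 0], [0, -2]]
Result: (9 × -1, -7 × -2) = (-9, 14)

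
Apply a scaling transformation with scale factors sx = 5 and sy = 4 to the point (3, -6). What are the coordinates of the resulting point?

Scaling matrix:
[[5, 0], [0, 4]]
Result: (3 × 5, -6 × 4) = (15, -24)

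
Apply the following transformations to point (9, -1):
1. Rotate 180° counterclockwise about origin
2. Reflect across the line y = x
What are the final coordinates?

Step 1: Rotate 180° → (-9, 1)
Step 2: Reflect across line y = x → (1, -9)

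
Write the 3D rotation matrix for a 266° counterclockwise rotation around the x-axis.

Rotation matrix for counterclockwise 266° around x-axis:
cos(266°) = -0.0698, sin(266°) = -0.9976
Result: [[1, 0, 0], [0, -0.0698, 0.9976], [0, -0.9976, -0.0698]]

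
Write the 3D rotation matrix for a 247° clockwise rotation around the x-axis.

Rotation matrix for clockwise 247° around x-axis:
A clockwise rotation by 247° is a counterclockwise rotation by -247°.
cos(-247°) = -0.3907, sin(-247°) = 0.9205
Result: [[1, 0, 0], [0, -0.3907, -0.9205], [0, 0.9205, -0.3907]]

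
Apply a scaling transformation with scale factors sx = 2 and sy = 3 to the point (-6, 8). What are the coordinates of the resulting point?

Scaling matrix:
[[2, 0], [0, 3]]
Result: (-6 × 2, 8 × 3) = (-12, 24)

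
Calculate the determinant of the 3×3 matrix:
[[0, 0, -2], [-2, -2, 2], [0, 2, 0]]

Expansion along first row:
det = 0·det([[-2,2],[2,0]]) - 0·det([[-2,2],[0,0]]) + -2·det([[-2,-2],[0,2]])
    = 0·(-2·0 - 2·2) - 0·(-2·0 - 2·0) + -2·(-2·2 - -2·0)
    = 0·-4 - 0·0 + -2·-4
    = 0 + 0 + 8 = 8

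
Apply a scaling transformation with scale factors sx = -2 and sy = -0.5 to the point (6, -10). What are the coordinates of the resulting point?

Scaling matrix:
[[-2, 0], [0, -0.50]]
Result: (6 × -2, -10 × -0.5) = (-12, 5)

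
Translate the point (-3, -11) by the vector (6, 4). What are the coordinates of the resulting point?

Translation by (6, 4) (homogeneous matrix [[1, 0, 6], [0, 1, 4], [0, 0, 1]]):
x' = -3 + 6 = 3
y' = -11 + 4 = -7
Result: (3, -7)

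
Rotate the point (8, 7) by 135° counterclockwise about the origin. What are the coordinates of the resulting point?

Rotation matrix for 135°: [[cos 135°, -sin 135°], [sin 135°, cos 135°]] ≈ [[-0.707107, -0.707107], [0.707107, -0.707107]]
[[-0.707107, -0.707107], [0.707107, -0.707107]] × [8, 7]ᵀ ≈ [-10.6066, 0.7071]ᵀ
Result: (-10.6066, 0.7071)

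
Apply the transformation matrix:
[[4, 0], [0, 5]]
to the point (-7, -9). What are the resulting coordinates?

Matrix multiplication:
[[4, 0], [0, 5]] × [-7, -9]ᵀ
= [(4)(-7) + (0)(-9), (0)(-7) + (5)(-9)]ᵀ
= [-28, -45]ᵀ
Result: (-28, -45)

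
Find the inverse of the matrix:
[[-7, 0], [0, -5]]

For [[a,b],[c,d]], inverse = (1/det)·[[d,-b],[-c,a]]
det = (-7)(-5) - (0)(0) = 35 - 0 = 35
Inverse = (1/35)·[[-5, 0], [0, -7]]
= [[-1/7, 0], [0, -1/5]]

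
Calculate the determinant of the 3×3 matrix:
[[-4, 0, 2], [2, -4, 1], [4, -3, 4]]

Expansion along first row:
det = -4·det([[-4,1],[-3,4]]) - 0·det([[2,1],[4,4]]) + 2·det([[2,-4],[4,-3]])
    = -4·(-4·4 - 1·-3) - 0·(2·4 - 1·4) + 2·(2·-3 - -4·4)
    = -4·-13 - 0·4 + 2·10
    = 52 + 0 + 20 = 72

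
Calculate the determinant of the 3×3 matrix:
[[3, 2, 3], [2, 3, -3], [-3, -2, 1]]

Expansion along first row:
det = 3·det([[3,-3],[-2,1]]) - 2·det([[2,-3],[-3,1]]) + 3·det([[2,3],[-3,-2]])
    = 3·(3·1 - -3·-2) - 2·(2·1 - -3·-3) + 3·(2·-2 - 3·-3)
    = 3·-3 - 2·-7 + 3·5
    = -9 + 14 + 15 = 20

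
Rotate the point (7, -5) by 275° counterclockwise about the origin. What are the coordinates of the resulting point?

Rotation matrix for 275°: [[cos 275°, -sin 275°], [sin 275°, cos 275°]] ≈ [[0.087156, 0.996195], [-0.996195, 0.087156]]
[[0.087156, 0.996195], [-0.996195, 0.087156]] × [7, -5]ᵀ ≈ [-4.3709, -7.4091]ᵀ
Result: (-4.3709, -7.4091)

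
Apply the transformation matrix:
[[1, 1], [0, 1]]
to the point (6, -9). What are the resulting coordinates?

Matrix multiplication:
[[1, 1], [0, 1]] × [6, -9]ᵀ
= [(1)(6) + (1)(-9), (0)(6) + (1)(-9)]ᵀ
= [-3, -9]ᵀ
Result: (-3, -9)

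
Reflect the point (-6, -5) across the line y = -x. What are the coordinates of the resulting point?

Reflection across line y = -x: (-6, -5) → (5, 6)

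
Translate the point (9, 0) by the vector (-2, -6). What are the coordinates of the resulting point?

Translation by (-2, -6) (homogeneous matrix [[1, 0, -2], [0, 1, -6], [0, 0, 1]]):
x' = 9 + -2 = 7
y' = 0 + -6 = -6
Result: (7, -6)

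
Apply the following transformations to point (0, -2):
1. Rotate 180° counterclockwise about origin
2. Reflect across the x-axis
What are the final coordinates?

Step 1: Rotate 180° → (0, 2)
Step 2: Reflect across x-axis → (0, -2)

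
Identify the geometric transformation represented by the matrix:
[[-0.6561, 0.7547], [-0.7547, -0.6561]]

This matrix represents: rotation by 229° counterclockwise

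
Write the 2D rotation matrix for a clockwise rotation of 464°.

Rotation matrix formula: [[cos θ, -sin θ], [sin θ, cos θ]]
A clockwise rotation by 464° is equivalent to a counterclockwise rotation by -464°.
For θ = -464°:
cos(-464°) = -0.2419
sin(-464°) = -0.9703
Result: [[-0.2419, 0.9703], [-0.9703, -0.2419]]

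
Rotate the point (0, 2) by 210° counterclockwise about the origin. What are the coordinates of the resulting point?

Rotation matrix for 210°: [[cos 210°, -sin 210°], [sin 210°, cos 210°]] ≈ [[-0.866025, 0.500000], [-0.500000, -0.866025]]
[[-0.866025, 0.500000], [-0.500000, -0.866025]] × [0, 2]ᵀ ≈ [1, -1.7321]ᵀ
Result: (1, -1.7321)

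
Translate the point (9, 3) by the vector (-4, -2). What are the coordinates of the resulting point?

Translation by (-4, -2) (homogeneous matrix [[1, 0, -4], [0, 1, -2], [0, 0, 1]]):
x' = 9 + -4 = 5
y' = 3 + -2 = 1
Result: (5, 1)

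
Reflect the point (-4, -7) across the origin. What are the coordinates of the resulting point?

Reflection across origin: (-4, -7) → (4, 7)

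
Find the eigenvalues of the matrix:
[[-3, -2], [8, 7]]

Characteristic equation: det(A - λI) = 0
λ² - (trace)λ + (det) = 0
trace = -3 + 7 = 4, det = (-3)(7) - (-2)(8) = -5
λ² - (4)λ + (-5) = 0
λ = (4 ± √((4)² - 4·(-5))) / 2 = (4 ± √36) / 2
Solving: λ = -1, 5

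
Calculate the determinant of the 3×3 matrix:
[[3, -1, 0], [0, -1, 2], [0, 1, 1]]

Expansion along first row:
det = 3·det([[-1,2],[1,1]]) - -1·det([[0,2],[0,1]]) + 0·det([[0,-1],[0,1]])
    = 3·(-1·1 - 2·1) - -1·(0·1 - 2·0) + 0·(0·1 - -1·0)
    = 3·-3 - -1·0 + 0·0
    = -9 + 0 + 0 = -9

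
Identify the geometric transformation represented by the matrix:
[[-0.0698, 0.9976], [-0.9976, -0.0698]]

This matrix represents: rotation by 266° counterclockwise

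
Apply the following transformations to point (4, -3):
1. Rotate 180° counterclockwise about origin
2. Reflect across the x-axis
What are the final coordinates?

Step 1: Rotate 180° → (-4, 3)
Step 2: Reflect across x-axis → (-4, -3)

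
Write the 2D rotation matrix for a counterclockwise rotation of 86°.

Rotation matrix formula: [[cos θ, -sin θ], [sin θ, cos θ]]
For θ = 86°:
cos(86°) = 0.0698
sin(86°) = 0.9976
Result: [[0.0698, -0.9976], [0.9976, 0.0698]]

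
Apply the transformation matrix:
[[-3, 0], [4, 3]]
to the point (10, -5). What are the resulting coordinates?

Matrix multiplication:
[[-3, 0], [4, 3]] × [10, -5]ᵀ
= [(-3)(10) + (0)(-5), (4)(10) + (3)(-5)]ᵀ
= [-30, 25]ᵀ
Result: (-30, 25)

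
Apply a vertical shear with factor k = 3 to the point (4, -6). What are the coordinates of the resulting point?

Shear matrix for vertical shear with factor k = 3:
[[1, 0], [3, 1]]
Result: (4, -6) → (4, 6)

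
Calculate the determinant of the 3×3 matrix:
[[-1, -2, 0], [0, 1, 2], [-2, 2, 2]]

Expansion along first row:
det = -1·det([[1,2],[2,2]]) - -2·det([[0,2],[-2,2]]) + 0·det([[0,1],[-2,2]])
    = -1·(1·2 - 2·2) - -2·(0·2 - 2·-2) + 0·(0·2 - 1·-2)
    = -1·-2 - -2·4 + 0·2
    = 2 + 8 + 0 = 10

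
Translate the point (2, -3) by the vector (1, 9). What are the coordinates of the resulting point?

Translation by (1, 9) (homogeneous matrix [[1, 0, 1], [0, 1, 9], [0, 0, 1]]):
x' = 2 + 1 = 3
y' = -3 + 9 = 6
Result: (3, 6)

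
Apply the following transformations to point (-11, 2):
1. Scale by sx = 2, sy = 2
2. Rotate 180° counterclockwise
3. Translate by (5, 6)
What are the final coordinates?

Step 1: Scale → (-22, 4)
Step 2: Rotate 180° → (22, -4)
Step 3: Translate → (27, 2)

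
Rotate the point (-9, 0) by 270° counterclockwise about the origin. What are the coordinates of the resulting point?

Rotation matrix for 270°: [[cos 270°, -sin 270°], [sin 270°, cos 270°]] = [[0, 1], [-1, 0]]
[[0, 1], [-1, 0]] × [-9, 0]ᵀ = [0, 9]ᵀ
Result: (0, 9)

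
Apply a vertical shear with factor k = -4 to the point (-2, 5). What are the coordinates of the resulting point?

Shear matrix for vertical shear with factor k = -4:
[[1, 0], [-4, 1]]
Result: (-2, 5) → (-2, 13)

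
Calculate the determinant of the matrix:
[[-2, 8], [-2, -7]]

For a 2×2 matrix [[a, b], [c, d]], det = ad - bc
det = (-2)(-7) - (8)(-2) = 14 - -16 = 30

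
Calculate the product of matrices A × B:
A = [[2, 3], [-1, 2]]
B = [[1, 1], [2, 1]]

Matrix multiplication:
C[0][0] = 2×1 + 3×2 = 8
C[0][1] = 2×1 + 3×1 = 5
C[1][0] = -1×1 + 2×2 = 3
C[1][1] = -1×1 + 2×1 = 1
Result: [[8, 5], [3, 1]]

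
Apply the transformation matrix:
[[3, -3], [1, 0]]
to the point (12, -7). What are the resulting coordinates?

Matrix multiplication:
[[3, -3], [1, 0]] × [12, -7]ᵀ
= [(3)(12) + (-3)(-7), (1)(12) + (0)(-7)]ᵀ
= [57, 12]ᵀ
Result: (57, 12)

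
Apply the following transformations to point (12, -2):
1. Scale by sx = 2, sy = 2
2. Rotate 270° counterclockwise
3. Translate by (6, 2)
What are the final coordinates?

Step 1: Scale → (24, -4)
Step 2: Rotate 270° → (-4, -24)
Step 3: Translate → (2, -22)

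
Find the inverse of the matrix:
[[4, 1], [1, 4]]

For [[a,b],[c,d]], inverse = (1/det)·[[d,-b],[-c,a]]
det = (4)(4) - (1)(1) = 16 - 1 = 15
Inverse = (1/15)·[[4, -1], [-1, 4]]
= [[4/15, -1/15], [-1/15, 4/15]]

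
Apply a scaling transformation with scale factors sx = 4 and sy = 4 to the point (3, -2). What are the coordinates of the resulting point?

Scaling matrix:
[[4, 0], [0, 4]]
Result: (3 × 4, -2 × 4) = (12, -8)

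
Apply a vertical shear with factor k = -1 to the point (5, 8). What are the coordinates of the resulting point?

Shear matrix for vertical shear with factor k = -1:
[[1, 0], [-1, 1]]
Result: (5, 8) → (5, 3)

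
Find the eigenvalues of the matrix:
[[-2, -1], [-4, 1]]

Characteristic equation: det(A - λI) = 0
λ² - (trace)λ + (det) = 0
trace = -2 + 1 = -1, det = (-2)(1) - (-1)(-4) = -6
λ² - (-1)λ + (-6) = 0
λ = (-1 ± √((-1)² - 4·(-6))) / 2 = (-1 ± √25) / 2
Solving: λ = -3, 2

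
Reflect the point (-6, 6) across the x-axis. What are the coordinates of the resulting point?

Reflection across x-axis: (-6, 6) → (-6, -6)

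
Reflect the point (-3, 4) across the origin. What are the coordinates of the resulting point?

Reflection across origin: (-3, 4) → (3, -4)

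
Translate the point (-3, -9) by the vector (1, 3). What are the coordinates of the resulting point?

Translation by (1, 3) (homogeneous matrix [[1, 0, 1], [0, 1, 3], [0, 0, 1]]):
x' = -3 + 1 = -2
y' = -9 + 3 = -6
Result: (-2, -6)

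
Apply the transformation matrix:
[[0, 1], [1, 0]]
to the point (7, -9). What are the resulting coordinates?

Matrix multiplication:
[[0, 1], [1, 0]] × [7, -9]ᵀ
= [(0)(7) + (1)(-9), (1)(7) + (0)(-9)]ᵀ
= [-9, 7]ᵀ
Result: (-9, 7)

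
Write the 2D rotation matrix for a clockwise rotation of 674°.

Rotation matrix formula: [[cos θ, -sin θ], [sin θ, cos θ]]
A clockwise rotation by 674° is equivalent to a counterclockwise rotation by -674°.
For θ = -674°:
cos(-674°) = 0.6947
sin(-674°) = 0.7193
Result: [[0.6947, -0.7193], [0.7193, 0.6947]]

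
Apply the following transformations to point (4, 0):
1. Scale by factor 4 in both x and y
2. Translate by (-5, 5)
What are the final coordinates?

Step 1: Scale (4, 0) by 4 → (16, 0)
Step 2: Translate by (-5, 5) → (11, 5)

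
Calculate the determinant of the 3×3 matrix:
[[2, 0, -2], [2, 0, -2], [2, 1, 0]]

Expansion along first row:
det = 2·det([[0,-2],[1,0]]) - 0·det([[2,-2],[2,0]]) + -2·det([[2,0],[2,1]])
    = 2·(0·0 - -2·1) - 0·(2·0 - -2·2) + -2·(2·1 - 0·2)
    = 2·2 - 0·4 + -2·2
    = 4 + 0 + -4 = 0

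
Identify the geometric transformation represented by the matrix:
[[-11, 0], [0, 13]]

This matrix represents: non-uniform scaling by sx = -11, sy = 13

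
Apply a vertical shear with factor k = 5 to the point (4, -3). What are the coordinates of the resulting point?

Shear matrix for vertical shear with factor k = 5:
[[1, 0], [5, 1]]
Result: (4, -3) → (4, 17)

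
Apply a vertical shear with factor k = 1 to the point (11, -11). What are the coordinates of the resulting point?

Shear matrix for vertical shear with factor k = 1:
[[1, 0], [1, 1]]
Result: (11, -11) → (11, 0)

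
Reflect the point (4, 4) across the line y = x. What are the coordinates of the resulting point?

Reflection across line y = x: (4, 4) → (4, 4)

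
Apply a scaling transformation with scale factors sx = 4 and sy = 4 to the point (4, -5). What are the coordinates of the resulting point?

Scaling matrix:
[[4, 0], [0, 4]]
Result: (4 × 4, -5 × 4) = (16, -20)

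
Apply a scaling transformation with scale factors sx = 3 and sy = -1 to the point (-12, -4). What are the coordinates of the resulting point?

Scaling matrix:
[[3, 0], [0, -1]]
Result: (-12 × 3, -4 × -1) = (-36, 4)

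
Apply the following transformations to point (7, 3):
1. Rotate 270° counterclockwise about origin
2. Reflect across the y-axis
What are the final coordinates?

Step 1: Rotate 270° → (3, -7)
Step 2: Reflect across y-axis → (-3, -7)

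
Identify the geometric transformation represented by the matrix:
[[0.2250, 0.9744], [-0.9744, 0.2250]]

This matrix represents: rotation by 283° counterclockwise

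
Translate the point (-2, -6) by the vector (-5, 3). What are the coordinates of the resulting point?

Translation by (-5, 3) (homogeneous matrix [[1, 0, -5], [0, 1, 3], [0, 0, 1]]):
x' = -2 + -5 = -7
y' = -6 + 3 = -3
Result: (-7, -3)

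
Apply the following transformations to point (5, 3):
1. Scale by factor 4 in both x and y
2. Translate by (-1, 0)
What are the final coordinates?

Step 1: Scale (5, 3) by 4 → (20, 12)
Step 2: Translate by (-1, 0) → (19, 12)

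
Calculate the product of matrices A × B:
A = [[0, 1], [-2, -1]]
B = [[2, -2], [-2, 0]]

Matrix multiplication:
C[0][0] = 0×2 + 1×-2 = -2
C[0][1] = 0×-2 + 1×0 = 0
C[1][0] = -2×2 + -1×-2 = -2
C[1][1] = -2×-2 + -1×0 = 4
Result: [[-2, 0], [-2, 4]]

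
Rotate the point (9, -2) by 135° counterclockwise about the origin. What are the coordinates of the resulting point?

Rotation matrix for 135°: [[cos 135°, -sin 135°], [sin 135°, cos 135°]] ≈ [[-0.707107, -0.707107], [0.707107, -0.707107]]
[[-0.707107, -0.707107], [0.707107, -0.707107]] × [9, -2]ᵀ ≈ [-4.9497, 7.7782]ᵀ
Result: (-4.9497, 7.7782)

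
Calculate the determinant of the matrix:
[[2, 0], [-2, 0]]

For a 2×2 matrix [[a, b], [c, d]], det = ad - bc
det = (2)(0) - (0)(-2) = 0 - 0 = 0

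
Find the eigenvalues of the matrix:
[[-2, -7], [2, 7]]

Characteristic equation: det(A - λI) = 0
λ² - (trace)λ + (det) = 0
trace = -2 + 7 = 5, det = (-2)(7) - (-7)(2) = 0
λ² - (5)λ + (0) = 0
λ = (5 ± √((5)² - 4·(0))) / 2 = (5 ± √25) / 2
Solving: λ = 0, 5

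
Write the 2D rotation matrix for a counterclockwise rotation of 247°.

Rotation matrix formula: [[cos θ, -sin θ], [sin θ, cos θ]]
For θ = 247°:
cos(247°) = -0.3907
sin(247°) = -0.9205
Result: [[-0.3907, 0.9205], [-0.9205, -0.3907]]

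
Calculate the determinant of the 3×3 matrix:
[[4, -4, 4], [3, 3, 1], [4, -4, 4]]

Expansion along first row:
det = 4·det([[3,1],[-4,4]]) - -4·det([[3,1],[4,4]]) + 4·det([[3,3],[4,-4]])
    = 4·(3·4 - 1·-4) - -4·(3·4 - 1·4) + 4·(3·-4 - 3·4)
    = 4·16 - -4·8 + 4·-24
    = 64 + 32 + -96 = 0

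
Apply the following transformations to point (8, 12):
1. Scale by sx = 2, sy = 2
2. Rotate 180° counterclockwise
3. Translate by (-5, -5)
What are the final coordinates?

Step 1: Scale → (16, 24)
Step 2: Rotate 180° → (-16, -24)
Step 3: Translate → (-21, -29)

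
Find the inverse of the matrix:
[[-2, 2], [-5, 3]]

For [[a,b],[c,d]], inverse = (1/det)·[[d,-b],[-c,a]]
det = (-2)(3) - (2)(-5) = -6 - -10 = 4
Inverse = (1/4)·[[3, -2], [5, -2]]
= [[3/4, -1/2], [5/4, -1/2]]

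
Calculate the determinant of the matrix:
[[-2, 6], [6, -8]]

For a 2×2 matrix [[a, b], [c, d]], det = ad - bc
det = (-2)(-8) - (6)(6) = 16 - 36 = -20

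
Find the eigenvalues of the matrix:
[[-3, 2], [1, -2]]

Characteristic equation: det(A - λI) = 0
λ² - (trace)λ + (det) = 0
trace = -3 + -2 = -5, det = (-3)(-2) - (2)(1) = 4
λ² - (-5)λ + (4) = 0
λ = (-5 ± √((-5)² - 4·(4))) / 2 = (-5 ± √9) / 2
Solving: λ = -4, -1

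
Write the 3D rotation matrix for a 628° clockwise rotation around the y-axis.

Rotation matrix for clockwise 628° around y-axis:
A clockwise rotation by 628° is a counterclockwise rotation by -628°.
cos(-628°) = -0.0349, sin(-628°) = 0.9994
Result: [[-0.0349, 0, 0.9994], [0, 1, 0], [-0.9994, 0, -0.0349]]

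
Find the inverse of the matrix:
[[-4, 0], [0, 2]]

For [[a,b],[c,d]], inverse = (1/det)·[[d,-b],[-c,a]]
det = (-4)(2) - (0)(0) = -8 - 0 = -8
Inverse = (1/-8)·[[2, 0], [0, -4]]
= [[-1/4, 0], [0, 1/2]]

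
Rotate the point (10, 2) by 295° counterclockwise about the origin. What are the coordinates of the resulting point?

Rotation matrix for 295°: [[cos 295°, -sin 295°], [sin 295°, cos 295°]] ≈ [[0.422618, 0.906308], [-0.906308, 0.422618]]
[[0.422618, 0.906308], [-0.906308, 0.422618]] × [10, 2]ᵀ ≈ [6.0388, -8.2178]ᵀ
Result: (6.0388, -8.2178)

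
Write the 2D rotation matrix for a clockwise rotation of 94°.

Rotation matrix formula: [[cos θ, -sin θ], [sin θ, cos θ]]
A clockwise rotation by 94° is equivalent to a counterclockwise rotation by -94°.
For θ = -94°:
cos(-94°) = -0.0698
sin(-94°) = -0.9976
Result: [[-0.0698, 0.9976], [-0.9976, -0.0698]]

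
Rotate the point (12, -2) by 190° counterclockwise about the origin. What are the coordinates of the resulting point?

Rotation matrix for 190°: [[cos 190°, -sin 190°], [sin 190°, cos 190°]] ≈ [[-0.984808, 0.173648], [-0.173648, -0.984808]]
[[-0.984808, 0.173648], [-0.173648, -0.984808]] × [12, -2]ᵀ ≈ [-12.1650, -0.1142]ᵀ
Result: (-12.1650, -0.1142)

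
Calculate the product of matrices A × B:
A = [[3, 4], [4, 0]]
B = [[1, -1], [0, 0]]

Matrix multiplication:
C[0][0] = 3×1 + 4×0 = 3
C[0][1] = 3×-1 + 4×0 = -3
C[1][0] = 4×1 + 0×0 = 4
C[1][1] = 4×-1 + 0×0 = -4
Result: [[3, -3], [4, -4]]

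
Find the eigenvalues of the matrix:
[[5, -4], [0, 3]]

Characteristic equation: det(A - λI) = 0
λ² - (trace)λ + (det) = 0
trace = 5 + 3 = 8, det = (5)(3) - (-4)(0) = 15
λ² - (8)λ + (15) = 0
λ = (8 ± √((8)² - 4·(15))) / 2 = (8 ± √4) / 2
Solving: λ = 3, 5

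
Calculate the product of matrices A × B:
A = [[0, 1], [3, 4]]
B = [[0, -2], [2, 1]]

Matrix multiplication:
C[0][0] = 0×0 + 1×2 = 2
C[0][1] = 0×-2 + 1×1 = 1
C[1][0] = 3×0 + 4×2 = 8
C[1][1] = 3×-2 + 4×1 = -2
Result: [[2, 1], [8, -2]]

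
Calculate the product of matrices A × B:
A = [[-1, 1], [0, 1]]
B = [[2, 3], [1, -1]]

Matrix multiplication:
C[0][0] = -1×2 + 1×1 = -1
C[0][1] = -1×3 + 1×-1 = -4
C[1][0] = 0×2 + 1×1 = 1
C[1][1] = 0×3 + 1×-1 = -1
Result: [[-1, -4], [1, -1]]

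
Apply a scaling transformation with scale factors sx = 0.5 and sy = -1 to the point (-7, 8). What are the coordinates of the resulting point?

Scaling matrix:
[[0.50, 0], [0, -1]]
Result: (-7 × 0.5, 8 × -1) = (-3.5, -8)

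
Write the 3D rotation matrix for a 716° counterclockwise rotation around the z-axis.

Rotation matrix for counterclockwise 716° around z-axis:
cos(716°) = 0.9976, sin(716°) = -0.0698
Result: [[0.9976, 0.0698, 0], [-0.0698, 0.9976, 0], [0, 0, 1]]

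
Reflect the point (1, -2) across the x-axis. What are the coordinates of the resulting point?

Reflection across x-axis: (1, -2) → (1, 2)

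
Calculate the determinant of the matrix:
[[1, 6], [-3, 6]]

For a 2×2 matrix [[a, b], [c, d]], det = ad - bc
det = (1)(6) - (6)(-3) = 6 - -18 = 24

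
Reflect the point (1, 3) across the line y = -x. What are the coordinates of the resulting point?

Reflection across line y = -x: (1, 3) → (-3, -1)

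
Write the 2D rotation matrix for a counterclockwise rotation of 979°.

Rotation matrix formula: [[cos θ, -sin θ], [sin θ, cos θ]]
For θ = 979°:
cos(979°) = -0.1908
sin(979°) = -0.9816
Result: [[-0.1908, 0.9816], [-0.9816, -0.1908]]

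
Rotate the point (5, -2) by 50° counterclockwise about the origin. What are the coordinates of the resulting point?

Rotation matrix for 50°: [[cos 50°, -sin 50°], [sin 50°, cos 50°]] ≈ [[0.642788, -0.766044], [0.766044, 0.642788]]
[[0.642788, -0.766044], [0.766044, 0.642788]] × [5, -2]ᵀ ≈ [4.7460, 2.5446]ᵀ
Result: (4.7460, 2.5446)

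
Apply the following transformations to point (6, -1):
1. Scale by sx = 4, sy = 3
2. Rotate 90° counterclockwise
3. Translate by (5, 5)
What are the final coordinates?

Step 1: Scale → (24, -3)
Step 2: Rotate 90° → (3, 24)
Step 3: Translate → (8, 29)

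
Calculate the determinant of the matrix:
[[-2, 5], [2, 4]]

For a 2×2 matrix [[a, b], [c, d]], det = ad - bc
det = (-2)(4) - (5)(2) = -8 - 10 = -18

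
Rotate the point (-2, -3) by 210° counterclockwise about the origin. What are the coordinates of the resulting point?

Rotation matrix for 210°: [[cos 210°, -sin 210°], [sin 210°, cos 210°]] ≈ [[-0.866025, 0.500000], [-0.500000, -0.866025]]
[[-0.866025, 0.500000], [-0.500000, -0.866025]] × [-2, -3]ᵀ ≈ [0.2321, 3.5981]ᵀ
Result: (0.2321, 3.5981)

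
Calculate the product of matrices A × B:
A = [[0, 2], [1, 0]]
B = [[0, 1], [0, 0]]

Matrix multiplication:
C[0][0] = 0×0 + 2×0 = 0
C[0][1] = 0×1 + 2×0 = 0
C[1][0] = 1×0 + 0×0 = 0
C[1][1] = 1×1 + 0×0 = 1
Result: [[0, 0], [0, 1]]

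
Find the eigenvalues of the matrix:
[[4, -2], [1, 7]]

Characteristic equation: det(A - λI) = 0
λ² - (trace)λ + (det) = 0
trace = 4 + 7 = 11, det = (4)(7) - (-2)(1) = 30
λ² - (11)λ + (30) = 0
λ = (11 ± √((11)² - 4·(30))) / 2 = (11 ± √1) / 2
Solving: λ = 5, 6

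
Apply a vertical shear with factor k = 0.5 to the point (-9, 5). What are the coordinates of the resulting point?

Shear matrix for vertical shear with factor k = 0.5:
[[1, 0], [0.50, 1]]
Result: (-9, 5) → (-9, 0.5)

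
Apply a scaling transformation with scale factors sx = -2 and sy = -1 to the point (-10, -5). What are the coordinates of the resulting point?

Scaling matrix:
[[-2, 0], [0, -1]]
Result: (-10 × -2, -5 × -1) = (20, 5)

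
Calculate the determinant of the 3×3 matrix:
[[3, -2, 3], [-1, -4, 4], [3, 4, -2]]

Expansion along first row:
det = 3·det([[-4,4],[4,-2]]) - -2·det([[-1,4],[3,-2]]) + 3·det([[-1,-4],[3,4]])
    = 3·(-4·-2 - 4·4) - -2·(-1·-2 - 4·3) + 3·(-1·4 - -4·3)
    = 3·-8 - -2·-10 + 3·8
    = -24 + -20 + 24 = -20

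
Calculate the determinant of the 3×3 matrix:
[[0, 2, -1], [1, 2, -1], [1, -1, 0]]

Expansion along first row:
det = 0·det([[2,-1],[-1,0]]) - 2·det([[1,-1],[1,0]]) + -1·det([[1,2],[1,-1]])
    = 0·(2·0 - -1·-1) - 2·(1·0 - -1·1) + -1·(1·-1 - 2·1)
    = 0·-1 - 2·1 + -1·-3
    = 0 + -2 + 3 = 1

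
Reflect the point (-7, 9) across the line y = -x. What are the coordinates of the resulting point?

Reflection across line y = -x: (-7, 9) → (-9, 7)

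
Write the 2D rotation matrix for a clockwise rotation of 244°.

Rotation matrix formula: [[cos θ, -sin θ], [sin θ, cos θ]]
A clockwise rotation by 244° is equivalent to a counterclockwise rotation by -244°.
For θ = -244°:
cos(-244°) = -0.4384
sin(-244°) = 0.8988
Result: [[-0.4384, -0.8988], [0.8988, -0.4384]]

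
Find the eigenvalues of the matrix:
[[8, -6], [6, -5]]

Characteristic equation: det(A - λI) = 0
λ² - (trace)λ + (det) = 0
trace = 8 + -5 = 3, det = (8)(-5) - (-6)(6) = -4
λ² - (3)λ + (-4) = 0
λ = (3 ± √((3)² - 4·(-4))) / 2 = (3 ± √25) / 2
Solving: λ = -1, 4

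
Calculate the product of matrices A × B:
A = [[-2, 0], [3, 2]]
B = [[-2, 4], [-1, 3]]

Matrix multiplication:
C[0][0] = -2×-2 + 0×-1 = 4
C[0][1] = -2×4 + 0×3 = -8
C[1][0] = 3×-2 + 2×-1 = -8
C[1][1] = 3×4 + 2×3 = 18
Result: [[4, -8], [-8, 18]]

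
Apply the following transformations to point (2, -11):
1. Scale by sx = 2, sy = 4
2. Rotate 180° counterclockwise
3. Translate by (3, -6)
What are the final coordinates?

Step 1: Scale → (4, -44)
Step 2: Rotate 180° → (-4, 44)
Step 3: Translate → (-1, 38)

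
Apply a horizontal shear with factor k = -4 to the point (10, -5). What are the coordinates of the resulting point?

Shear matrix for horizontal shear with factor k = -4:
[[1, -4], [0, 1]]
Result: (10, -5) → (30, -5)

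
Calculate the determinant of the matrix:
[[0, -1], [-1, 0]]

For a 2×2 matrix [[a, b], [c, d]], det = ad - bc
det = (0)(0) - (-1)(-1) = 0 - 1 = -1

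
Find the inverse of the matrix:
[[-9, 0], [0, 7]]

For [[a,b],[c,d]], inverse = (1/det)·[[d,-b],[-c,a]]
det = (-9)(7) - (0)(0) = -63 - 0 = -63
Inverse = (1/-63)·[[7, 0], [0, -9]]
= [[-1/9, 0], [0, 1/7]]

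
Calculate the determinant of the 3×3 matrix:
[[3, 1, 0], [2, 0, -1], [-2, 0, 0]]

Expansion along first row:
det = 3·det([[0,-1],[0,0]]) - 1·det([[2,-1],[-2,0]]) + 0·det([[2,0],[-2,0]])
    = 3·(0·0 - -1·0) - 1·(2·0 - -1·-2) + 0·(2·0 - 0·-2)
    = 3·0 - 1·-2 + 0·0
    = 0 + 2 + 0 = 2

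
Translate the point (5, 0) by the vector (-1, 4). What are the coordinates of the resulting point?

Translation by (-1, 4) (homogeneous matrix [[1, 0, -1], [0, 1, 4], [0, 0, 1]]):
x' = 5 + -1 = 4
y' = 0 + 4 = 4
Result: (4, 4)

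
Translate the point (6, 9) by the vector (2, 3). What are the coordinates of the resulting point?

Translation by (2, 3) (homogeneous matrix [[1, 0, 2], [0, 1, 3], [0, 0, 1]]):
x' = 6 + 2 = 8
y' = 9 + 3 = 12
Result: (8, 12)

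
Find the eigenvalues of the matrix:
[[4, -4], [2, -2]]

Characteristic equation: det(A - λI) = 0
λ² - (trace)λ + (det) = 0
trace = 4 + -2 = 2, det = (4)(-2) - (-4)(2) = 0
λ² - (2)λ + (0) = 0
λ = (2 ± √((2)² - 4·(0))) / 2 = (2 ± √4) / 2
Solving: λ = 0, 2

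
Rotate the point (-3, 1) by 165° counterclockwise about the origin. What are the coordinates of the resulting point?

Rotation matrix for 165°: [[cos 165°, -sin 165°], [sin 165°, cos 165°]] ≈ [[-0.965926, -0.258819], [0.258819, -0.965926]]
[[-0.965926, -0.258819], [0.258819, -0.965926]] × [-3, 1]ᵀ ≈ [2.6390, -1.7424]ᵀ
Result: (2.6390, -1.7424)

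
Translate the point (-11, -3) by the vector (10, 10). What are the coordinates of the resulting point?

Translation by (10, 10) (homogeneous matrix [[1, 0, 10], [0, 1, 10], [0, 0, 1]]):
x' = -11 + 10 = -1
y' = -3 + 10 = 7
Result: (-1, 7)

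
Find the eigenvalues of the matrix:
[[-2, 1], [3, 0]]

Characteristic equation: det(A - λI) = 0
λ² - (trace)λ + (det) = 0
trace = -2 + 0 = -2, det = (-2)(0) - (1)(3) = -3
λ² - (-2)λ + (-3) = 0
λ = (-2 ± √((-2)² - 4·(-3))) / 2 = (-2 ± √16) / 2
Solving: λ = -3, 1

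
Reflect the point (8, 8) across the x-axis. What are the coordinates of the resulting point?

Reflection across x-axis: (8, 8) → (8, -8)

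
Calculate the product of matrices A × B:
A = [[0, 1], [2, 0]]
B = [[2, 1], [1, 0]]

Matrix multiplication:
C[0][0] = 0×2 + 1×1 = 1
C[0][1] = 0×1 + 1×0 = 0
C[1][0] = 2×2 + 0×1 = 4
C[1][1] = 2×1 + 0×0 = 2
Result: [[1, 0], [4, 2]]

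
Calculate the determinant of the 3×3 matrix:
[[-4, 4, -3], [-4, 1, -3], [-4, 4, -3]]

Expansion along first row:
det = -4·det([[1,-3],[4,-3]]) - 4·det([[-4,-3],[-4,-3]]) + -3·det([[-4,1],[-4,4]])
    = -4·(1·-3 - -3·4) - 4·(-4·-3 - -3·-4) + -3·(-4·4 - 1·-4)
    = -4·9 - 4·0 + -3·-12
    = -36 + 0 + 36 = 0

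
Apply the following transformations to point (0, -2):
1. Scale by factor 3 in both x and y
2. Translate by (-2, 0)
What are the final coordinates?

Step 1: Scale (0, -2) by 3 → (0, -6)
Step 2: Translate by (-2, 0) → (-2, -6)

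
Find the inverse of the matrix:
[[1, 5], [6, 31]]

For [[a,b],[c,d]], inverse = (1/det)·[[d,-b],[-c,a]]
det = (1)(31) - (5)(6) = 31 - 30 = 1
Inverse = [[31, -5], [-6, 1]]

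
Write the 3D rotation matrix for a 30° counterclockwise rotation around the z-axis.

Rotation matrix for counterclockwise 30° around z-axis:
cos(30°) = √3/2, sin(30°) = 1/2
Result: [[√3/2, -1/2, 0], [1/2, √3/2, 0], [0, 0, 1]]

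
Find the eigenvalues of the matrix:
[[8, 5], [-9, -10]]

Characteristic equation: det(A - λI) = 0
λ² - (trace)λ + (det) = 0
trace = 8 + -10 = -2, det = (8)(-10) - (5)(-9) = -35
λ² - (-2)λ + (-35) = 0
λ = (-2 ± √((-2)² - 4·(-35))) / 2 = (-2 ± √144) / 2
Solving: λ = -7, 5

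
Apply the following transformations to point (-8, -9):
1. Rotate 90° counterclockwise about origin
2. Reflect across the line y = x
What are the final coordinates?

Step 1: Rotate 90° → (9, -8)
Step 2: Reflect across line y = x → (-8, 9)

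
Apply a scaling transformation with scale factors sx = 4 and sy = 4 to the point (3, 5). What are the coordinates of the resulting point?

Scaling matrix:
[[4, 0], [0, 4]]
Result: (3 × 4, 5 × 4) = (12, 20)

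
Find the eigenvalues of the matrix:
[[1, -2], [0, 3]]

Characteristic equation: det(A - λI) = 0
λ² - (trace)λ + (det) = 0
trace = 1 + 3 = 4, det = (1)(3) - (-2)(0) = 3
λ² - (4)λ + (3) = 0
λ = (4 ± √((4)² - 4·(3))) / 2 = (4 ± √4) / 2
Solving: λ = 1, 3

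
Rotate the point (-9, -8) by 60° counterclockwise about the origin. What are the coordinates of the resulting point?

Rotation matrix for 60°: [[cos 60°, -sin 60°], [sin 60°, cos 60°]] ≈ [[0.500000, -0.866025], [0.866025, 0.500000]]
[[0.500000, -0.866025], [0.866025, 0.500000]] × [-9, -8]ᵀ ≈ [2.4282, -11.7942]ᵀ
Result: (2.4282, -11.7942)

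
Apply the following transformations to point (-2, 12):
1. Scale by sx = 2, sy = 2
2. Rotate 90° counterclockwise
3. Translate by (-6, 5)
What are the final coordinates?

Step 1: Scale → (-4, 24)
Step 2: Rotate 90° → (-24, -4)
Step 3: Translate → (-30, 1)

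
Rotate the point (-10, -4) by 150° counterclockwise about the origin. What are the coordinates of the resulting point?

Rotation matrix for 150°: [[cos 150°, -sin 150°], [sin 150°, cos 150°]] ≈ [[-0.866025, -0.500000], [0.500000, -0.866025]]
[[-0.866025, -0.500000], [0.500000, -0.866025]] × [-10, -4]ᵀ ≈ [10.6603, -1.5359]ᵀ
Result: (10.6603, -1.5359)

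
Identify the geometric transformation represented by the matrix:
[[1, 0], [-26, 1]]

This matrix represents: vertical shear with factor -26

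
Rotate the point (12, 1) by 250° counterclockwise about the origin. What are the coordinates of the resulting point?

Rotation matrix for 250°: [[cos 250°, -sin 250°], [sin 250°, cos 250°]] ≈ [[-0.342020, 0.939693], [-0.939693, -0.342020]]
[[-0.342020, 0.939693], [-0.939693, -0.342020]] × [12, 1]ᵀ ≈ [-3.1645, -11.6183]ᵀ
Result: (-3.1645, -11.6183)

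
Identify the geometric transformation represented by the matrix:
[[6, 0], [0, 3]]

This matrix represents: non-uniform scaling by sx = 6, sy = 3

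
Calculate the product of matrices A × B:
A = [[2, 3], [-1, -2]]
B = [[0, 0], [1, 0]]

Matrix multiplication:
C[0][0] = 2×0 + 3×1 = 3
C[0][1] = 2×0 + 3×0 = 0
C[1][0] = -1×0 + -2×1 = -2
C[1][1] = -1×0 + -2×0 = 0
Result: [[3, 0], [-2, 0]]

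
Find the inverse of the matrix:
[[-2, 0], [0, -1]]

For [[a,b],[c,d]], inverse = (1/det)·[[d,-b],[-c,a]]
det = (-2)(-1) - (0)(0) = 2 - 0 = 2
Inverse = (1/2)·[[-1, 0], [0, -2]]
= [[-1/2, 0], [0, -1]]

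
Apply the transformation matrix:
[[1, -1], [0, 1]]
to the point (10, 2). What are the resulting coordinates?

Matrix multiplication:
[[1, -1], [0, 1]] × [10, 2]ᵀ
= [(1)(10) + (-1)(2), (0)(10) + (1)(2)]ᵀ
= [8, 2]ᵀ
Result: (8, 2)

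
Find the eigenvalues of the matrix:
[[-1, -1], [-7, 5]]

Characteristic equation: det(A - λI) = 0
λ² - (trace)λ + (det) = 0
trace = -1 + 5 = 4, det = (-1)(5) - (-1)(-7) = -12
λ² - (4)λ + (-12) = 0
λ = (4 ± √((4)² - 4·(-12))) / 2 = (4 ± √64) / 2
Solving: λ = -2, 6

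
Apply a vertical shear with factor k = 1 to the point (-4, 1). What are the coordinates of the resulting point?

Shear matrix for vertical shear with factor k = 1:
[[1, 0], [1, 1]]
Result: (-4, 1) → (-4, -3)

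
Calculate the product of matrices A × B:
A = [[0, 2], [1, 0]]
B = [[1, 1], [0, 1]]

Matrix multiplication:
C[0][0] = 0×1 + 2×0 = 0
C[0][1] = 0×1 + 2×1 = 2
C[1][0] = 1×1 + 0×0 = 1
C[1][1] = 1×1 + 0×1 = 1
Result: [[0, 2], [1, 1]]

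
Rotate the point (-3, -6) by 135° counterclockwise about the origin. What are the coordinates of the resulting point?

Rotation matrix for 135°: [[cos 135°, -sin 135°], [sin 135°, cos 135°]] ≈ [[-0.707107, -0.707107], [0.707107, -0.707107]]
[[-0.707107, -0.707107], [0.707107, -0.707107]] × [-3, -6]ᵀ ≈ [6.3640, 2.1213]ᵀ
Result: (6.3640, 2.1213)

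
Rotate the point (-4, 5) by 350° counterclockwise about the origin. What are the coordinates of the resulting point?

Rotation matrix for 350°: [[cos 350°, -sin 350°], [sin 350°, cos 350°]] ≈ [[0.984808, 0.173648], [-0.173648, 0.984808]]
[[0.984808, 0.173648], [-0.173648, 0.984808]] × [-4, 5]ᵀ ≈ [-3.0710, 5.6186]ᵀ
Result: (-3.0710, 5.6186)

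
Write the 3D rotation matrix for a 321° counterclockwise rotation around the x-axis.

Rotation matrix for counterclockwise 321° around x-axis:
cos(321°) = 0.7771, sin(321°) = -0.6293
Result: [[1, 0, 0], [0, 0.7771, 0.6293], [0, -0.6293, 0.7771]]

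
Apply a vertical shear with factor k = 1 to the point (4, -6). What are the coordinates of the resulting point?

Shear matrix for vertical shear with factor k = 1:
[[1, 0], [1, 1]]
Result: (4, -6) → (4, -2)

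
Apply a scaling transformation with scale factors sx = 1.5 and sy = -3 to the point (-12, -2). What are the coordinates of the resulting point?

Scaling matrix:
[[1.50, 0], [0, -3]]
Result: (-12 × 1.5, -2 × -3) = (-18, 6)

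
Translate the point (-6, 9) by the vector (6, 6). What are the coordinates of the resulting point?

Translation by (6, 6) (homogeneous matrix [[1, 0, 6], [0, 1, 6], [0, 0, 1]]):
x' = -6 + 6 = 0
y' = 9 + 6 = 15
Result: (0, 15)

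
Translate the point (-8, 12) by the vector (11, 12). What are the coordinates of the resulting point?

Translation by (11, 12) (homogeneous matrix [[1, 0, 11], [0, 1, 12], [0, 0, 1]]):
x' = -8 + 11 = 3
y' = 12 + 12 = 24
Result: (3, 24)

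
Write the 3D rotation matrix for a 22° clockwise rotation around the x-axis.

Rotation matrix for clockwise 22° around x-axis:
A clockwise rotation by 22° is a counterclockwise rotation by -22°.
cos(-22°) = 0.9272, sin(-22°) = -0.3746
Result: [[1, 0, 0], [0, 0.9272, 0.3746], [0, -0.3746, 0.9272]]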